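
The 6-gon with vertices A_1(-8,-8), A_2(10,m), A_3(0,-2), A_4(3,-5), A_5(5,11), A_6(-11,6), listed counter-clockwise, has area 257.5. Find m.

The doubled signed area Σ (x_i y_{i+1} − x_{i+1} y_i) is linear in m.
With m=0 it equals 411; the coefficient of m is -8 (from the two edges through A_2).
So -8·m + 411 = 2·257.5 = 515 ⇒ m = -13.

-13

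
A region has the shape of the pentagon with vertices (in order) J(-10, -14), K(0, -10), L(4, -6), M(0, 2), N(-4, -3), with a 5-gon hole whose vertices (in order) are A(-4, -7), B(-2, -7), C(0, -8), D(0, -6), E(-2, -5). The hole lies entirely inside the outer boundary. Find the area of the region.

85

Outer boundary:
Apply the shoelace formula: 2A = Σ (x_i·y_{i+1} − x_{i+1}·y_i), indices taken mod 5.
J→K: (-10)(-10) − (0)(-14) = 100
K→L: (0)(-6) − (4)(-10) = 40
L→M: (4)(2) − (0)(-6) = 8
M→N: (0)(-3) − (-4)(2) = 8
N→J: (-4)(-14) − (-10)(-3) = 26
Σ = 182
Area = |Σ|/2 = 91.
Hole:
Cross-terms: 14, 16, 0, -12, -6  ⇒  Σ = 12
Area = |Σ|/2 = 6.
Net area = 91 − 6 = 85.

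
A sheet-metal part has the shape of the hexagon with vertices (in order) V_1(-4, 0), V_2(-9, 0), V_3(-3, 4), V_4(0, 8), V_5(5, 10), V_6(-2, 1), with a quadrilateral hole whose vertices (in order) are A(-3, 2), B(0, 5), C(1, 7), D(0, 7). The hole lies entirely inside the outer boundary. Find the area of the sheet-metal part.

Outer boundary:
Apply the shoelace (surveyor's) formula: 2A = Σ (x_i·y_{i+1} − x_{i+1}·y_i), indices taken mod 6.
V_1→V_2: (-4)(0) − (-9)(0) = 0
V_2→V_3: (-9)(4) − (-3)(0) = -36
V_3→V_4: (-3)(8) − (0)(4) = -24
V_4→V_5: (0)(10) − (5)(8) = -40
V_5→V_6: (5)(1) − (-2)(10) = 25
V_6→V_1: (-2)(0) − (-4)(1) = 4
Σ = -71
Area = |Σ|/2 = 35.5.
Hole:
Apply the shoelace formula: 2A = Σ (x_i·y_{i+1} − x_{i+1}·y_i), indices taken mod 4.
A→B: (-3)(5) − (0)(2) = -15
B→C: (0)(7) − (1)(5) = -5
C→D: (1)(7) − (0)(7) = 7
D→A: (0)(2) − (-3)(7) = 21
Σ = 8
Area = |Σ|/2 = 4.
Net area = 35.5 − 4 = 31.5.

31.5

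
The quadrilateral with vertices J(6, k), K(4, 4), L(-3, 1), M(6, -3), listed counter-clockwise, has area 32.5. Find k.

The doubled signed area Σ (x_i y_{i+1} − x_{i+1} y_i) is linear in k.
With k=0 it equals 61; the coefficient of k is 2 (from the two edges through J).
So 2·k + 61 = 2·32.5 = 65 ⇒ k = 2.

2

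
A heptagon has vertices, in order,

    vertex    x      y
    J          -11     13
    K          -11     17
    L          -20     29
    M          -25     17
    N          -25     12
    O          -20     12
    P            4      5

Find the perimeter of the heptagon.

|JK| = √((0)² + (4)²) = √16 = 4
|KL| = √((-9)² + (12)²) = √225 = 15
|LM| = √((-5)² + (-12)²) = √169 = 13
|MN| = √((0)² + (-5)²) = √25 = 5
|NO| = √((5)² + (0)²) = √25 = 5
|OP| = √((24)² + (-7)²) = √625 = 25
|PJ| = √((-15)² + (8)²) = √289 = 17
Perimeter = 4 + 15 + 13 + 5 + 5 + 25 + 17 = 84.

84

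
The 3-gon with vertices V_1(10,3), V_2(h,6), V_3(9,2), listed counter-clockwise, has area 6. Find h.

1

Write out the shoelace sum; only the two edges meeting at V_2 involve h:
2·Area = [(10·6 − h·3) + (h·2 − 9·6)] + 7
       = -1·h + 13 = 12
⇒ h = 1.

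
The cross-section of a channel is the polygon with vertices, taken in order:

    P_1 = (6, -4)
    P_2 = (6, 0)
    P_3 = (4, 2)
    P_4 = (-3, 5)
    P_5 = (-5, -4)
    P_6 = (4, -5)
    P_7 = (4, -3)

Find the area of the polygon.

Σ = (24) + (12) + (26) + (37) + (41) + (8) + (2) = 150
Area = |Σ|/2 = 75.

75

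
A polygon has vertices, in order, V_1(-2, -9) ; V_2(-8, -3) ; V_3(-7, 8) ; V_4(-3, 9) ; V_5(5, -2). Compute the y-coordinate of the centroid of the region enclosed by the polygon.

5/139

Apply the surveyor's formula. First the cross-terms c_i = x_i·y_{i+1} − x_{i+1}·y_i:
  -66, -85, -39, -39, -49  ⇒  2A = -278, A = -139.
Then Σ (y_i + y_{i+1})·c_i = -30, so ȳ = -30 / (6·(-139)) = 5/139.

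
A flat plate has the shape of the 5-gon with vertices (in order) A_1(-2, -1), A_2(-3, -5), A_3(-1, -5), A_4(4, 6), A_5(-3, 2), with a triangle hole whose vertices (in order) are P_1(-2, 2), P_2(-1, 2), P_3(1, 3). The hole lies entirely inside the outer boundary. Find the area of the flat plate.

Outer boundary:
Cross-terms: 7, 10, 14, 26, 7  ⇒  Σ = 64
Area = |Σ|/2 = 32.
Hole:
Apply Gauss's area formula: 2A = Σ (x_i·y_{i+1} − x_{i+1}·y_i), indices taken mod 3.
Σ = (-2) + (-5) + (8) = 1
Area = |Σ|/2 = 0.5.
Net area = 32 − 0.5 = 31.5.

31.5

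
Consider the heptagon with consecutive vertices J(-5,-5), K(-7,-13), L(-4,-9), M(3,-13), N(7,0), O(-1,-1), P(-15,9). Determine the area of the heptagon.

Apply the shoelace (surveyor's) formula: 2A = Σ (x_i·y_{i+1} − x_{i+1}·y_i), indices taken mod 7.
J→K: (-5)(-13) − (-7)(-5) = 30
K→L: (-7)(-9) − (-4)(-13) = 11
L→M: (-4)(-13) − (3)(-9) = 79
M→N: (3)(0) − (7)(-13) = 91
N→O: (7)(-1) − (-1)(0) = -7
O→P: (-1)(9) − (-15)(-1) = -24
P→J: (-15)(-5) − (-5)(9) = 120
Σ = 300
Area = |Σ|/2 = 150.

150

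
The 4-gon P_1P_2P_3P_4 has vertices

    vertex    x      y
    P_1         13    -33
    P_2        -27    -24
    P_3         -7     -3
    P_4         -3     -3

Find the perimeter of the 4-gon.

108

|P_1P_2| = √((-40)² + (9)²) = √1681 = 41
|P_2P_3| = √((20)² + (21)²) = √841 = 29
|P_3P_4| = √((4)² + (0)²) = √16 = 4
|P_4P_1| = √((16)² + (-30)²) = √1156 = 34
Perimeter = 41 + 29 + 4 + 34 = 108.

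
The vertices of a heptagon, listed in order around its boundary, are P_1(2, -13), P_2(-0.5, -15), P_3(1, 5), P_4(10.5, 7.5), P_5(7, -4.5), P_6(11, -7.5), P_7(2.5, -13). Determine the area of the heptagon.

Apply the surveyor's formula: 2A = Σ (x_i·y_{i+1} − x_{i+1}·y_i), indices taken mod 7.
Σ = (-36.5) + (12.5) + (-45) + (-99.75) + (-3) + (-124.25) + (-6.5) = -302.5
Area = |Σ|/2 = 151.25.

151.25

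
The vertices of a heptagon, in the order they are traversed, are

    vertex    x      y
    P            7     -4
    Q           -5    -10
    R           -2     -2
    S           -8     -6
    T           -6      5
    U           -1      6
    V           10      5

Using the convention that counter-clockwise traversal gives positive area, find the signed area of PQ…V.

Apply the surveyor's formula: 2A = Σ (x_i·y_{i+1} − x_{i+1}·y_i), indices taken mod 7.
Σ = (-90) + (-10) + (-4) + (-76) + (-31) + (-65) + (-75) = -351
Signed area = Σ/2 = -175.5 (negative ⇒ clockwise traversal).

-175.5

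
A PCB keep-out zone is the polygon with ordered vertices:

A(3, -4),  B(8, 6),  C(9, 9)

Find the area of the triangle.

2.5

Apply the surveyor's formula: 2A = Σ (x_i·y_{i+1} − x_{i+1}·y_i), indices taken mod 3.
Cross-terms: 50, 18, -63  ⇒  Σ = 5
Area = |Σ|/2 = 2.5.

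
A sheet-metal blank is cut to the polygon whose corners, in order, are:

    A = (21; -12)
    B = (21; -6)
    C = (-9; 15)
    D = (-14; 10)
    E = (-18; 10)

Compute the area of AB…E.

276.5

Apply the surveyor's formula: 2A = Σ (x_i·y_{i+1} − x_{i+1}·y_i), indices taken mod 5.
Σ = (126) + (261) + (120) + (40) + (6) = 553
Area = |Σ|/2 = 276.5.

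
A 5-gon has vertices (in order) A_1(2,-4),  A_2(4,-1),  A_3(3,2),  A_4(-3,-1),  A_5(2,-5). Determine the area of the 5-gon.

23.5

Cross-terms: 14, 11, 3, 17, 2  ⇒  Σ = 47
Area = |Σ|/2 = 23.5.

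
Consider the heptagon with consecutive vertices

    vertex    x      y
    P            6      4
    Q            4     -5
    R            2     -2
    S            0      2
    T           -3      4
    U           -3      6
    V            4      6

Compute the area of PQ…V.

Σ = (-46) + (2) + (4) + (6) + (-6) + (-42) + (-20) = -102
Area = |Σ|/2 = 51.

51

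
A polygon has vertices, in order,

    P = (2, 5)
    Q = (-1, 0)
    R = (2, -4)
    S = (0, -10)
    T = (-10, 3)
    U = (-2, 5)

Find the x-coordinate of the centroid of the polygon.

Apply the shoelace (surveyor's) formula. First the cross-terms c_i = x_i·y_{i+1} − x_{i+1}·y_i:
  5, 4, -20, -100, -44, -20  ⇒  2A = -175, A = -87.5.
Then Σ (x_i + x_{i+1})·c_i = 1497, so x̄ = 1497 / (6·(-87.5)) = -499/175.

-499/175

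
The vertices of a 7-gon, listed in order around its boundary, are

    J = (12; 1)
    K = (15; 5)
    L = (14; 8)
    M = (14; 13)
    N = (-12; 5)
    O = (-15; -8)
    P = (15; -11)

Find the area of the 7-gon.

Σ = (45) + (50) + (70) + (226) + (171) + (285) + (147) = 994
Area = |Σ|/2 = 497.

497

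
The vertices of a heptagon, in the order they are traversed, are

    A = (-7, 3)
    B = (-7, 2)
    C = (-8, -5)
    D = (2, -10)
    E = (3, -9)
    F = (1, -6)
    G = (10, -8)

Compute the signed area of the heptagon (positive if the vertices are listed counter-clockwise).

Apply the shoelace formula: 2A = Σ (x_i·y_{i+1} − x_{i+1}·y_i), indices taken mod 7.
Σ = (7) + (51) + (90) + (12) + (-9) + (52) + (-26) = 177
Signed area = Σ/2 = 88.5 (positive ⇒ counter-clockwise traversal).

88.5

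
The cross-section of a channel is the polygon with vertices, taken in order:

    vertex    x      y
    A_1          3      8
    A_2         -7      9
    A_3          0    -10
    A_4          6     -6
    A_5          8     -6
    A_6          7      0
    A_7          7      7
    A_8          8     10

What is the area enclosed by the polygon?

182

Cross-terms: 83, 70, 60, 12, 42, 49, 14, 34  ⇒  Σ = 364
Area = |Σ|/2 = 182.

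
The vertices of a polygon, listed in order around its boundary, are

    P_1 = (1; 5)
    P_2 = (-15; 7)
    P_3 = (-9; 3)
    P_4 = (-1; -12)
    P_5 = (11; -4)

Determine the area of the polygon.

203

Apply the shoelace formula: 2A = Σ (x_i·y_{i+1} − x_{i+1}·y_i), indices taken mod 5.
Cross-terms: 82, 18, 111, 136, 59  ⇒  Σ = 406
Area = |Σ|/2 = 203.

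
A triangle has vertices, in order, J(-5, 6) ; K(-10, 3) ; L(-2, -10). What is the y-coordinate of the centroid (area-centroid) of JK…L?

Apply the shoelace formula. First the cross-terms c_i = x_i·y_{i+1} − x_{i+1}·y_i:
  45, 106, -62  ⇒  2A = 89, A = 44.5.
Then Σ (y_i + y_{i+1})·c_i = -89, so ȳ = -89 / (6·44.5) = -1/3.

-1/3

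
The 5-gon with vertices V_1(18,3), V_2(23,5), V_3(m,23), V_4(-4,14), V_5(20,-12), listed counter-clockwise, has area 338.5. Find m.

-1

Write out the shoelace sum; only the two edges meeting at V_3 involve m:
2·Area = [(23·23 − m·5) + (m·14 − (-4)·23)] + 65
       = 9·m + 686 = 677
⇒ m = -1.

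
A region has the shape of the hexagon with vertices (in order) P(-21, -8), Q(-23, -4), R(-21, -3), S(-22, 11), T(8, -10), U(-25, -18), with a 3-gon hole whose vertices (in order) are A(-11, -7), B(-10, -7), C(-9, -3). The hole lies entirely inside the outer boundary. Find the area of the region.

424

Outer boundary:
Apply the shoelace (surveyor's) formula: 2A = Σ (x_i·y_{i+1} − x_{i+1}·y_i), indices taken mod 6.
Σ = (-100) + (-15) + (-297) + (132) + (-394) + (-178) = -852
Area = |Σ|/2 = 426.
Hole:
Apply the shoelace (surveyor's) formula: 2A = Σ (x_i·y_{i+1} − x_{i+1}·y_i), indices taken mod 3.
A→B: (-11)(-7) − (-10)(-7) = 7
B→C: (-10)(-3) − (-9)(-7) = -33
C→A: (-9)(-7) − (-11)(-3) = 30
Σ = 4
Area = |Σ|/2 = 2.
Net area = 426 − 2 = 424.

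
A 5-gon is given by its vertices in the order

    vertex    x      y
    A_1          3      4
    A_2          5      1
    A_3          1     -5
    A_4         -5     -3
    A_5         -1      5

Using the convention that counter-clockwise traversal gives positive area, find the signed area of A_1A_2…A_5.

Apply the shoelace formula: 2A = Σ (x_i·y_{i+1} − x_{i+1}·y_i), indices taken mod 5.
Σ = (-17) + (-26) + (-28) + (-28) + (-19) = -118
Signed area = Σ/2 = -59 (negative ⇒ clockwise traversal).

-59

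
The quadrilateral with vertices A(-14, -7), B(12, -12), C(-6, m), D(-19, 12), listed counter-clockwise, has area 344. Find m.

The doubled signed area Σ (x_i y_{i+1} − x_{i+1} y_i) is linear in m.
With m=0 it equals 409; the coefficient of m is 31 (from the two edges through C).
So 31·m + 409 = 2·344 = 688 ⇒ m = 9.

9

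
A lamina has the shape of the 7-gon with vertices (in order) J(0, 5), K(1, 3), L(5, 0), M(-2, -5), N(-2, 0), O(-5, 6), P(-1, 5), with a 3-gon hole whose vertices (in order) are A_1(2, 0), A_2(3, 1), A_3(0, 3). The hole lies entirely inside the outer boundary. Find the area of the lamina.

Outer boundary:
Σ = (-5) + (-15) + (-25) + (-10) + (-12) + (-19) + (-5) = -91
Area = |Σ|/2 = 45.5.
Hole:
Apply the shoelace formula: 2A = Σ (x_i·y_{i+1} − x_{i+1}·y_i), indices taken mod 3.
Σ = (2) + (9) + (-6) = 5
Area = |Σ|/2 = 2.5.
Net area = 45.5 − 2.5 = 43.

43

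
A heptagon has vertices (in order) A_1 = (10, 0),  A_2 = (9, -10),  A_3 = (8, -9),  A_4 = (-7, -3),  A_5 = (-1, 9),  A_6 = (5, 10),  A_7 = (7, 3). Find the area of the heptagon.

Σ = (-100) + (-1) + (-87) + (-66) + (-55) + (-55) + (-30) = -394
Area = |Σ|/2 = 197.

197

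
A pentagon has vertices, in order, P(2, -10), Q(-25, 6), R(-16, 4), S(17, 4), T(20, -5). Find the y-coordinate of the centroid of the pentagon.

Apply the surveyor's formula. First the cross-terms c_i = x_i·y_{i+1} − x_{i+1}·y_i:
  -238, -4, -132, -165, -190  ⇒  2A = -729, A = -364.5.
Then Σ (y_i + y_{i+1})·c_i = 2871, so ȳ = 2871 / (6·(-364.5)) = -319/243.

-319/243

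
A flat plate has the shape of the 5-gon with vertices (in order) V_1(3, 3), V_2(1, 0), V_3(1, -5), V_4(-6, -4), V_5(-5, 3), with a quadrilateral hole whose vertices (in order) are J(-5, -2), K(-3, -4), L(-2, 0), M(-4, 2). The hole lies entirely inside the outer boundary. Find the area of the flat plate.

Outer boundary:
Cross-terms: -3, -5, -34, -38, -24  ⇒  Σ = -104
Area = |Σ|/2 = 52.
Hole:
Apply the shoelace formula: 2A = Σ (x_i·y_{i+1} − x_{i+1}·y_i), indices taken mod 4.
Σ = (14) + (-8) + (-4) + (18) = 20
Area = |Σ|/2 = 10.
Net area = 52 − 10 = 42.

42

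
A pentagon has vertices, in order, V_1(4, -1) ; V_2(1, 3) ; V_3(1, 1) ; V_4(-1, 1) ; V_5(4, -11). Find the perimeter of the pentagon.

32

|V_1V_2| = √((-3)² + (4)²) = √25 = 5
|V_2V_3| = √((0)² + (-2)²) = √4 = 2
|V_3V_4| = √((-2)² + (0)²) = √4 = 2
|V_4V_5| = √((5)² + (-12)²) = √169 = 13
|V_5V_1| = √((0)² + (10)²) = √100 = 10
Perimeter = 5 + 2 + 2 + 13 + 10 = 32.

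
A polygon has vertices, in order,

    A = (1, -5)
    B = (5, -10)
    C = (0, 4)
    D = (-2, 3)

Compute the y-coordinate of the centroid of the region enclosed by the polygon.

Apply Gauss's area formula. First the cross-terms c_i = x_i·y_{i+1} − x_{i+1}·y_i:
  15, 20, 8, 7  ⇒  2A = 50, A = 25.
Then Σ (y_i + y_{i+1})·c_i = -303, so ȳ = -303 / (6·25) = -2.02.

-2.02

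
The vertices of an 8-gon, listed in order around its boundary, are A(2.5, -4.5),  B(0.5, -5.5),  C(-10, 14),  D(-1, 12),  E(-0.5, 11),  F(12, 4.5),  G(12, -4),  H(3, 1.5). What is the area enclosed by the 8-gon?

A→B: (2.5)(-5.5) − (0.5)(-4.5) = -11.5
B→C: (0.5)(14) − (-10)(-5.5) = -48
C→D: (-10)(12) − (-1)(14) = -106
D→E: (-1)(11) − (-0.5)(12) = -5
E→F: (-0.5)(4.5) − (12)(11) = -134.25
F→G: (12)(-4) − (12)(4.5) = -102
G→H: (12)(1.5) − (3)(-4) = 30
H→A: (3)(-4.5) − (2.5)(1.5) = -17.25
Σ = -394
Area = |Σ|/2 = 197.

197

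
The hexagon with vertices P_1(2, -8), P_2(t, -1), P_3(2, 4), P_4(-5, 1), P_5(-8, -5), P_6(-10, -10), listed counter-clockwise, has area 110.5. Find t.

Write out the shoelace sum; only the two edges meeting at P_2 involve t:
2·Area = [(2·(-1) − t·(-8)) + (t·4 − 2·(-1))] + 185
       = 12·t + 185 = 221
⇒ t = 3.

3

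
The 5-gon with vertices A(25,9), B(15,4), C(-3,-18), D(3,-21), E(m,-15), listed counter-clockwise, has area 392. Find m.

The doubled signed area Σ (x_i y_{i+1} − x_{i+1} y_i) is linear in m.
With m=0 it equals 154; the coefficient of m is 30 (from the two edges through E).
So 30·m + 154 = 2·392 = 784 ⇒ m = 21.

21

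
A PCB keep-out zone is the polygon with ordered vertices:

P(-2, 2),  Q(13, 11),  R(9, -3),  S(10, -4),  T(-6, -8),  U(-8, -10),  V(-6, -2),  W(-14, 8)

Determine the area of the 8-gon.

216

Apply the shoelace formula: 2A = Σ (x_i·y_{i+1} − x_{i+1}·y_i), indices taken mod 8.
Σ = (-48) + (-138) + (-6) + (-104) + (-4) + (-44) + (-76) + (-12) = -432
Area = |Σ|/2 = 216.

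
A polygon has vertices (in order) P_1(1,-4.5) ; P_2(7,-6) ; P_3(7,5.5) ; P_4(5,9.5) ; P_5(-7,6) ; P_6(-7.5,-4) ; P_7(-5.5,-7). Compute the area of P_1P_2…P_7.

188.375

Apply the shoelace formula: 2A = Σ (x_i·y_{i+1} − x_{i+1}·y_i), indices taken mod 7.
Σ = (25.5) + (80.5) + (39) + (96.5) + (73) + (30.5) + (31.75) = 376.75
Area = |Σ|/2 = 188.375.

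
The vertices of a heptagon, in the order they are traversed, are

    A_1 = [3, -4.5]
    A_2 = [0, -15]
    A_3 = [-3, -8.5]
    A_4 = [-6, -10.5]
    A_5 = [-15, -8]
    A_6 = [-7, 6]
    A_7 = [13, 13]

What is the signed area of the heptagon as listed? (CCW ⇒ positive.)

-315.75

Apply the surveyor's formula: 2A = Σ (x_i·y_{i+1} − x_{i+1}·y_i), indices taken mod 7.
Σ = (-45) + (-45) + (-19.5) + (-109.5) + (-146) + (-169) + (-97.5) = -631.5
Signed area = Σ/2 = -315.75 (negative ⇒ clockwise traversal).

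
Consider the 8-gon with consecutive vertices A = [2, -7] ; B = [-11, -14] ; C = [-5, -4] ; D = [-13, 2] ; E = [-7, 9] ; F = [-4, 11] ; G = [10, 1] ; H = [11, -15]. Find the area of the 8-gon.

329.5

Apply the surveyor's formula: 2A = Σ (x_i·y_{i+1} − x_{i+1}·y_i), indices taken mod 8.
Σ = (-105) + (-26) + (-62) + (-103) + (-41) + (-114) + (-161) + (-47) = -659
Area = |Σ|/2 = 329.5.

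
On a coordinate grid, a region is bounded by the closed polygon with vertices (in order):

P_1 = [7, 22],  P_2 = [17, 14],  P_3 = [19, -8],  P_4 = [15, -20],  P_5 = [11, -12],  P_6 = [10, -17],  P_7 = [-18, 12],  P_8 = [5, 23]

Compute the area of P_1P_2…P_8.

838

Apply the shoelace (surveyor's) formula: 2A = Σ (x_i·y_{i+1} − x_{i+1}·y_i), indices taken mod 8.
P_1→P_2: (7)(14) − (17)(22) = -276
P_2→P_3: (17)(-8) − (19)(14) = -402
P_3→P_4: (19)(-20) − (15)(-8) = -260
P_4→P_5: (15)(-12) − (11)(-20) = 40
P_5→P_6: (11)(-17) − (10)(-12) = -67
P_6→P_7: (10)(12) − (-18)(-17) = -186
P_7→P_8: (-18)(23) − (5)(12) = -474
P_8→P_1: (5)(22) − (7)(23) = -51
Σ = -1676
Area = |Σ|/2 = 838.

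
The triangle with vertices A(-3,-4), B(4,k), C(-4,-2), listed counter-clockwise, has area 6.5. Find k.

-5

Write out the shoelace sum; only the two edges meeting at B involve k:
2·Area = [((-3)·k − 4·(-4)) + (4·(-2) − (-4)·k)] + 10
       = 1·k + 18 = 13
⇒ k = -5.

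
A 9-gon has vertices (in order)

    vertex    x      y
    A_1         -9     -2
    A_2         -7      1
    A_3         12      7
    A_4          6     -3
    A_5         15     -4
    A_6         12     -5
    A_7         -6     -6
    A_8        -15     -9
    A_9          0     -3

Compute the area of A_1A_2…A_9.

144

Apply the shoelace formula: 2A = Σ (x_i·y_{i+1} − x_{i+1}·y_i), indices taken mod 9.
A_1→A_2: (-9)(1) − (-7)(-2) = -23
A_2→A_3: (-7)(7) − (12)(1) = -61
A_3→A_4: (12)(-3) − (6)(7) = -78
A_4→A_5: (6)(-4) − (15)(-3) = 21
A_5→A_6: (15)(-5) − (12)(-4) = -27
A_6→A_7: (12)(-6) − (-6)(-5) = -102
A_7→A_8: (-6)(-9) − (-15)(-6) = -36
A_8→A_9: (-15)(-3) − (0)(-9) = 45
A_9→A_1: (0)(-2) − (-9)(-3) = -27
Σ = -288
Area = |Σ|/2 = 144.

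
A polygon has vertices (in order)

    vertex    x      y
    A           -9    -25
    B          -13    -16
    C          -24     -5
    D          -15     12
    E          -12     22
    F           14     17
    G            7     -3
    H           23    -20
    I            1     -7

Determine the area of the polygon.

Apply Gauss's area formula: 2A = Σ (x_i·y_{i+1} − x_{i+1}·y_i), indices taken mod 9.
Cross-terms: -181, -319, -363, -186, -512, -161, -71, -141, -88  ⇒  Σ = -2022
Area = |Σ|/2 = 1011.

1011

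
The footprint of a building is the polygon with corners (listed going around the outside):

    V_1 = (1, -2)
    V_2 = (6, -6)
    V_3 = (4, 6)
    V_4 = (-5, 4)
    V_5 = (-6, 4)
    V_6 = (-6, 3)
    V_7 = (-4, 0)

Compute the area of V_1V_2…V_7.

Apply the shoelace (surveyor's) formula: 2A = Σ (x_i·y_{i+1} − x_{i+1}·y_i), indices taken mod 7.
Cross-terms: 6, 60, 46, 4, 6, 12, 8  ⇒  Σ = 142
Area = |Σ|/2 = 71.

71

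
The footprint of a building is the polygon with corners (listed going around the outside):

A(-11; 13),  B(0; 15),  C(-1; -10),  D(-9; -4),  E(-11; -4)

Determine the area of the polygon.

Apply the surveyor's formula: 2A = Σ (x_i·y_{i+1} − x_{i+1}·y_i), indices taken mod 5.
A→B: (-11)(15) − (0)(13) = -165
B→C: (0)(-10) − (-1)(15) = 15
C→D: (-1)(-4) − (-9)(-10) = -86
D→E: (-9)(-4) − (-11)(-4) = -8
E→A: (-11)(13) − (-11)(-4) = -187
Σ = -431
Area = |Σ|/2 = 215.5.

215.5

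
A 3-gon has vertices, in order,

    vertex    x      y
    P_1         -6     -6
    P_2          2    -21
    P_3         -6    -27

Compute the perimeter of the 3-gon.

48

|P_1P_2| = √((8)² + (-15)²) = √289 = 17
|P_2P_3| = √((-8)² + (-6)²) = √100 = 10
|P_3P_1| = √((0)² + (21)²) = √441 = 21
Perimeter = 17 + 10 + 21 = 48.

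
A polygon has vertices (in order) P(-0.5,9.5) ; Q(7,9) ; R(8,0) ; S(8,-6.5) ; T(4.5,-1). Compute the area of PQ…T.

Apply the shoelace (surveyor's) formula: 2A = Σ (x_i·y_{i+1} − x_{i+1}·y_i), indices taken mod 5.
P→Q: (-0.5)(9) − (7)(9.5) = -71
Q→R: (7)(0) − (8)(9) = -72
R→S: (8)(-6.5) − (8)(0) = -52
S→T: (8)(-1) − (4.5)(-6.5) = 21.25
T→P: (4.5)(9.5) − (-0.5)(-1) = 42.25
Σ = -131.5
Area = |Σ|/2 = 65.75.

65.75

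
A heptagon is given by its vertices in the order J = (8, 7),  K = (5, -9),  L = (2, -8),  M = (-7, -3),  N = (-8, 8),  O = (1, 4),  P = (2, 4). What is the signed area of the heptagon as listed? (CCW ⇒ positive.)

Apply the surveyor's formula: 2A = Σ (x_i·y_{i+1} − x_{i+1}·y_i), indices taken mod 7.
Σ = (-107) + (-22) + (-62) + (-80) + (-40) + (-4) + (-18) = -333
Signed area = Σ/2 = -166.5 (negative ⇒ clockwise traversal).

-166.5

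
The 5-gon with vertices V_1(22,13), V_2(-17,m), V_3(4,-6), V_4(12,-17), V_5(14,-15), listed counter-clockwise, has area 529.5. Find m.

9

The doubled signed area Σ (x_i y_{i+1} − x_{i+1} y_i) is linear in m.
With m=0 it equals 897; the coefficient of m is 18 (from the two edges through V_2).
So 18·m + 897 = 2·529.5 = 1059 ⇒ m = 9.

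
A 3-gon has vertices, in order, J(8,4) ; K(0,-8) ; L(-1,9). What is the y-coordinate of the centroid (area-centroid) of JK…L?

Apply the shoelace formula. First the cross-terms c_i = x_i·y_{i+1} − x_{i+1}·y_i:
  -64, -8, -76  ⇒  2A = -148, A = -74.
Then Σ (y_i + y_{i+1})·c_i = -740, so ȳ = -740 / (6·(-74)) = 5/3.

5/3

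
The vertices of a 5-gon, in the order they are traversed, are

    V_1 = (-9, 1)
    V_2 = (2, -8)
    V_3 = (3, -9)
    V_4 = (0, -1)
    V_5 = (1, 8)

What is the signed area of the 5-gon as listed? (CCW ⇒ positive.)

73.5

Apply the shoelace formula: 2A = Σ (x_i·y_{i+1} − x_{i+1}·y_i), indices taken mod 5.
V_1→V_2: (-9)(-8) − (2)(1) = 70
V_2→V_3: (2)(-9) − (3)(-8) = 6
V_3→V_4: (3)(-1) − (0)(-9) = -3
V_4→V_5: (0)(8) − (1)(-1) = 1
V_5→V_1: (1)(1) − (-9)(8) = 73
Σ = 147
Signed area = Σ/2 = 73.5 (positive ⇒ counter-clockwise traversal).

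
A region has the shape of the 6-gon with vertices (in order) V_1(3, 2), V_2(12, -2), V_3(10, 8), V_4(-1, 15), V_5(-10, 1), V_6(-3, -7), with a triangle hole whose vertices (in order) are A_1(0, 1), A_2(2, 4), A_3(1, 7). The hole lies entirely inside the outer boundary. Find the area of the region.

236

Outer boundary:
Apply the shoelace (surveyor's) formula: 2A = Σ (x_i·y_{i+1} − x_{i+1}·y_i), indices taken mod 6.
Cross-terms: -30, 116, 158, 149, 73, 15  ⇒  Σ = 481
Area = |Σ|/2 = 240.5.
Hole:
Apply the shoelace (surveyor's) formula: 2A = Σ (x_i·y_{i+1} − x_{i+1}·y_i), indices taken mod 3.
Σ = (-2) + (10) + (1) = 9
Area = |Σ|/2 = 4.5.
Net area = 240.5 − 4.5 = 236.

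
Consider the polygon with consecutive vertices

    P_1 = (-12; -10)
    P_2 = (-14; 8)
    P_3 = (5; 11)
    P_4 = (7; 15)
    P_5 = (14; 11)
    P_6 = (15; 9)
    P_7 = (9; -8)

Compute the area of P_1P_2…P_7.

Σ = (-236) + (-194) + (-2) + (-133) + (-39) + (-201) + (-186) = -991
Area = |Σ|/2 = 495.5.

495.5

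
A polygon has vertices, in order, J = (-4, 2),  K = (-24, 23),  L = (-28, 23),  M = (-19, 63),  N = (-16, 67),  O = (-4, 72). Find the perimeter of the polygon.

162

|JK| = √((-20)² + (21)²) = √841 = 29
|KL| = √((-4)² + (0)²) = √16 = 4
|LM| = √((9)² + (40)²) = √1681 = 41
|MN| = √((3)² + (4)²) = √25 = 5
|NO| = √((12)² + (5)²) = √169 = 13
|OJ| = √((0)² + (-70)²) = √4900 = 70
Perimeter = 29 + 4 + 41 + 5 + 13 + 70 = 162.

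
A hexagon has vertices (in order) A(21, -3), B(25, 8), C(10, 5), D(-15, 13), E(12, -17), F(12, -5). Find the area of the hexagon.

402.5

Apply the shoelace (surveyor's) formula: 2A = Σ (x_i·y_{i+1} − x_{i+1}·y_i), indices taken mod 6.
Σ = (243) + (45) + (205) + (99) + (144) + (69) = 805
Area = |Σ|/2 = 402.5.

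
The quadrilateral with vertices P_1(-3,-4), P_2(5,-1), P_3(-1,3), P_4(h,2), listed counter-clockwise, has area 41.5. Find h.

-6

The doubled signed area Σ (x_i y_{i+1} − x_{i+1} y_i) is linear in h.
With h=0 it equals 41; the coefficient of h is -7 (from the two edges through P_4).
So -7·h + 41 = 2·41.5 = 83 ⇒ h = -6.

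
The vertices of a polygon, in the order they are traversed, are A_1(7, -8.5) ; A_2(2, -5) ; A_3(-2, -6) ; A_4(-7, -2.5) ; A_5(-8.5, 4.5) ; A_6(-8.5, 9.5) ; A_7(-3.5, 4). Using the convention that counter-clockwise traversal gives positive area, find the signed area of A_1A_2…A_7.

Apply the surveyor's formula: 2A = Σ (x_i·y_{i+1} − x_{i+1}·y_i), indices taken mod 7.
Σ = (-18) + (-22) + (-37) + (-52.75) + (-42.5) + (-0.75) + (1.75) = -171.25
Signed area = Σ/2 = -85.625 (negative ⇒ clockwise traversal).

-85.625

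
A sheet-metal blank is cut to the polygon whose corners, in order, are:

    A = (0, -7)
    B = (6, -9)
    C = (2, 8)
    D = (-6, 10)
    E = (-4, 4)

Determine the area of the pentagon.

110

A→B: (0)(-9) − (6)(-7) = 42
B→C: (6)(8) − (2)(-9) = 66
C→D: (2)(10) − (-6)(8) = 68
D→E: (-6)(4) − (-4)(10) = 16
E→A: (-4)(-7) − (0)(4) = 28
Σ = 220
Area = |Σ|/2 = 110.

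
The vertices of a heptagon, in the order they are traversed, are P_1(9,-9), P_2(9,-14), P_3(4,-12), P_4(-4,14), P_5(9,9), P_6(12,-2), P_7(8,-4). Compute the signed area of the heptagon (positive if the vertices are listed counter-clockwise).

-222.5

Apply the shoelace formula: 2A = Σ (x_i·y_{i+1} − x_{i+1}·y_i), indices taken mod 7.
Σ = (-45) + (-52) + (8) + (-162) + (-126) + (-32) + (-36) = -445
Signed area = Σ/2 = -222.5 (negative ⇒ clockwise traversal).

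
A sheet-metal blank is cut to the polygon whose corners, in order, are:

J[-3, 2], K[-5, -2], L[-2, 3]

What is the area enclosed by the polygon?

Apply the surveyor's formula: 2A = Σ (x_i·y_{i+1} − x_{i+1}·y_i), indices taken mod 3.
Σ = (16) + (-19) + (5) = 2
Area = |Σ|/2 = 1.

1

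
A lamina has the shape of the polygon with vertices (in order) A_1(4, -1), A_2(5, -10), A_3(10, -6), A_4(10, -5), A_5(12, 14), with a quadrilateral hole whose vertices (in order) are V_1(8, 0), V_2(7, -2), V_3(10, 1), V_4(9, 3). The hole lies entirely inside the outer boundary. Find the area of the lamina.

84.5

Outer boundary:
Σ = (-35) + (70) + (10) + (200) + (-68) = 177
Area = |Σ|/2 = 88.5.
Hole:
Σ = (-16) + (27) + (21) + (-24) = 8
Area = |Σ|/2 = 4.
Net area = 88.5 − 4 = 84.5.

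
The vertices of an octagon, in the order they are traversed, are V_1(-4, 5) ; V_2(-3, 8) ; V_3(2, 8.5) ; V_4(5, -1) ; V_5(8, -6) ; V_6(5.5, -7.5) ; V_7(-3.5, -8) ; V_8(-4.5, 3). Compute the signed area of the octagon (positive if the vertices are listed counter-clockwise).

Apply the shoelace formula: 2A = Σ (x_i·y_{i+1} − x_{i+1}·y_i), indices taken mod 8.
Σ = (-17) + (-41.5) + (-44.5) + (-22) + (-27) + (-70.25) + (-46.5) + (-10.5) = -279.25
Signed area = Σ/2 = -139.625 (negative ⇒ clockwise traversal).

-139.625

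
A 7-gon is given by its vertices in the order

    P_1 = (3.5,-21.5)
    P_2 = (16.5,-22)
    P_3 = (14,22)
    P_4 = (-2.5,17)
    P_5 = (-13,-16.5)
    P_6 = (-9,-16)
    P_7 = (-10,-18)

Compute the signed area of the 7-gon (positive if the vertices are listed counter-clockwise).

Apply the shoelace (surveyor's) formula: 2A = Σ (x_i·y_{i+1} − x_{i+1}·y_i), indices taken mod 7.
P_1→P_2: (3.5)(-22) − (16.5)(-21.5) = 277.75
P_2→P_3: (16.5)(22) − (14)(-22) = 671
P_3→P_4: (14)(17) − (-2.5)(22) = 293
P_4→P_5: (-2.5)(-16.5) − (-13)(17) = 262.25
P_5→P_6: (-13)(-16) − (-9)(-16.5) = 59.5
P_6→P_7: (-9)(-18) − (-10)(-16) = 2
P_7→P_1: (-10)(-21.5) − (3.5)(-18) = 278
Σ = 1843.5
Signed area = Σ/2 = 921.75 (positive ⇒ counter-clockwise traversal).

921.75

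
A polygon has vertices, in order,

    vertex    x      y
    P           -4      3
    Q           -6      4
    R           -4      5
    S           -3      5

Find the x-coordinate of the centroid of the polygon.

-13/3

Apply the surveyor's formula. First the cross-terms c_i = x_i·y_{i+1} − x_{i+1}·y_i:
  2, -14, -5, 11  ⇒  2A = -6, A = -3.
Then Σ (x_i + x_{i+1})·c_i = 78, so x̄ = 78 / (6·(-3)) = -13/3.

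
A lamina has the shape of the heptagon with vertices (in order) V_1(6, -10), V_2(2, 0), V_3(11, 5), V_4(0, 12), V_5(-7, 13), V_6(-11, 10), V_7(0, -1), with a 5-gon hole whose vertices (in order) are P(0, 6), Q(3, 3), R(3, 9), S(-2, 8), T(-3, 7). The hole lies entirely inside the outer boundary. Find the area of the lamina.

151

Outer boundary:
V_1→V_2: (6)(0) − (2)(-10) = 20
V_2→V_3: (2)(5) − (11)(0) = 10
V_3→V_4: (11)(12) − (0)(5) = 132
V_4→V_5: (0)(13) − (-7)(12) = 84
V_5→V_6: (-7)(10) − (-11)(13) = 73
V_6→V_7: (-11)(-1) − (0)(10) = 11
V_7→V_1: (0)(-10) − (6)(-1) = 6
Σ = 336
Area = |Σ|/2 = 168.
Hole:
P→Q: (0)(3) − (3)(6) = -18
Q→R: (3)(9) − (3)(3) = 18
R→S: (3)(8) − (-2)(9) = 42
S→T: (-2)(7) − (-3)(8) = 10
T→P: (-3)(6) − (0)(7) = -18
Σ = 34
Area = |Σ|/2 = 17.
Net area = 168 − 17 = 151.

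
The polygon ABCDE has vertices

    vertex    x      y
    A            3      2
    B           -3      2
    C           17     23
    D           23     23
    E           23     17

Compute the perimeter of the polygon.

72

|AB| = √((-6)² + (0)²) = √36 = 6
|BC| = √((20)² + (21)²) = √841 = 29
|CD| = √((6)² + (0)²) = √36 = 6
|DE| = √((0)² + (-6)²) = √36 = 6
|EA| = √((-20)² + (-15)²) = √625 = 25
Perimeter = 6 + 29 + 6 + 6 + 25 = 72.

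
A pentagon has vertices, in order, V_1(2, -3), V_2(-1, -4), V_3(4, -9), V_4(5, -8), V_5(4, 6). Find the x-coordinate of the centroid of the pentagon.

119/39

Apply the shoelace formula. First the cross-terms c_i = x_i·y_{i+1} − x_{i+1}·y_i:
  -11, 25, 13, 62, -24  ⇒  2A = 65, A = 32.5.
Then Σ (x_i + x_{i+1})·c_i = 595, so x̄ = 595 / (6·32.5) = 119/39.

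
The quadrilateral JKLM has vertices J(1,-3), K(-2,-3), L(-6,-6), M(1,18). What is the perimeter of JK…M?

|JK| = √((-3)² + (0)²) = √9 = 3
|KL| = √((-4)² + (-3)²) = √25 = 5
|LM| = √((7)² + (24)²) = √625 = 25
|MJ| = √((0)² + (-21)²) = √441 = 21
Perimeter = 3 + 5 + 25 + 21 = 54.

54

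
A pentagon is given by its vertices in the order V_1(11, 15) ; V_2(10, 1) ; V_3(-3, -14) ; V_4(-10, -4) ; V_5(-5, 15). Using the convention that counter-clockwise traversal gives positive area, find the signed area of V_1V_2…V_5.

-407

Apply the shoelace formula: 2A = Σ (x_i·y_{i+1} − x_{i+1}·y_i), indices taken mod 5.
Σ = (-139) + (-137) + (-128) + (-170) + (-240) = -814
Signed area = Σ/2 = -407 (negative ⇒ clockwise traversal).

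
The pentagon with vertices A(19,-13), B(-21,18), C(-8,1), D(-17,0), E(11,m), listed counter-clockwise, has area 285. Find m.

-14

Write out the shoelace sum; only the two edges meeting at E involve m:
2·Area = [((-17)·m − 11·0) + (11·(-13) − 19·m)] + 209
       = -36·m + 66 = 570
⇒ m = -14.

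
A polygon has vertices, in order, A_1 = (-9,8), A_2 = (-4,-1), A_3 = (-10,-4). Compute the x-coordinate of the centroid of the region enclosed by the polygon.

Apply the shoelace (surveyor's) formula. First the cross-terms c_i = x_i·y_{i+1} − x_{i+1}·y_i:
  41, 6, -116  ⇒  2A = -69, A = -34.5.
Then Σ (x_i + x_{i+1})·c_i = 1587, so x̄ = 1587 / (6·(-34.5)) = -23/3.

-23/3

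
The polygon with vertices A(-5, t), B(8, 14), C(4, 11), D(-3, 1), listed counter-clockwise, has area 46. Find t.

The doubled signed area Σ (x_i y_{i+1} − x_{i+1} y_i) is linear in t.
With t=0 it equals 4; the coefficient of t is -11 (from the two edges through A).
So -11·t + 4 = 2·46 = 92 ⇒ t = -8.

-8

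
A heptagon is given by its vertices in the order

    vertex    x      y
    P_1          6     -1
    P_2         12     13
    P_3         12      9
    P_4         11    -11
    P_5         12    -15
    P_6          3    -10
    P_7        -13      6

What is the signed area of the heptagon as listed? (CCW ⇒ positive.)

Apply the shoelace (surveyor's) formula: 2A = Σ (x_i·y_{i+1} − x_{i+1}·y_i), indices taken mod 7.
Σ = (90) + (-48) + (-231) + (-33) + (-75) + (-112) + (-23) = -432
Signed area = Σ/2 = -216 (negative ⇒ clockwise traversal).

-216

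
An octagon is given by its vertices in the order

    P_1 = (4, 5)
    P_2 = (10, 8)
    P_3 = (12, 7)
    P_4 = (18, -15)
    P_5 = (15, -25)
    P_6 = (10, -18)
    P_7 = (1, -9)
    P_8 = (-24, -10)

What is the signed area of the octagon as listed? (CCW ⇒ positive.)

Apply Gauss's area formula: 2A = Σ (x_i·y_{i+1} − x_{i+1}·y_i), indices taken mod 8.
Cross-terms: -18, -26, -306, -225, -20, -72, -226, -80  ⇒  Σ = -973
Signed area = Σ/2 = -486.5 (negative ⇒ clockwise traversal).

-486.5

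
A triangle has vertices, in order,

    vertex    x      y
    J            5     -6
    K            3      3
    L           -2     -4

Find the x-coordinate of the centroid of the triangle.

Apply the shoelace (surveyor's) formula. First the cross-terms c_i = x_i·y_{i+1} − x_{i+1}·y_i:
  33, -6, 32  ⇒  2A = 59, A = 29.5.
Then Σ (x_i + x_{i+1})·c_i = 354, so x̄ = 354 / (6·29.5) = 2.

2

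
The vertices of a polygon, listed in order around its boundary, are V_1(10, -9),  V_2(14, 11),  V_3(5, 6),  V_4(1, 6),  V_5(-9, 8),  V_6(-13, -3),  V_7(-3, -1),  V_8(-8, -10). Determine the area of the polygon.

Apply the shoelace formula: 2A = Σ (x_i·y_{i+1} − x_{i+1}·y_i), indices taken mod 8.
Σ = (236) + (29) + (24) + (62) + (131) + (4) + (22) + (172) = 680
Area = |Σ|/2 = 340.

340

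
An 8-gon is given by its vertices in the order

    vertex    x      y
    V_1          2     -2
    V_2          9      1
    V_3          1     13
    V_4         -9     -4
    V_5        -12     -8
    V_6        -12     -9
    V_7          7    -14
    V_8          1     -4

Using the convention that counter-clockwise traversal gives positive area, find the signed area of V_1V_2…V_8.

Apply the surveyor's formula: 2A = Σ (x_i·y_{i+1} − x_{i+1}·y_i), indices taken mod 8.
Σ = (20) + (116) + (113) + (24) + (12) + (231) + (-14) + (6) = 508
Signed area = Σ/2 = 254 (positive ⇒ counter-clockwise traversal).

254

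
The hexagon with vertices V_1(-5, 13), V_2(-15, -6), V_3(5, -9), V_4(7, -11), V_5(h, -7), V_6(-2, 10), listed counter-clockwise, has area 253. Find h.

7

The doubled signed area Σ (x_i y_{i+1} − x_{i+1} y_i) is linear in h.
With h=0 it equals 359; the coefficient of h is 21 (from the two edges through V_5).
So 21·h + 359 = 2·253 = 506 ⇒ h = 7.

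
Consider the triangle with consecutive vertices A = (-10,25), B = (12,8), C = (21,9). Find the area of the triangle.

Apply the surveyor's formula: 2A = Σ (x_i·y_{i+1} − x_{i+1}·y_i), indices taken mod 3.
Cross-terms: -380, -60, 615  ⇒  Σ = 175
Area = |Σ|/2 = 87.5.

87.5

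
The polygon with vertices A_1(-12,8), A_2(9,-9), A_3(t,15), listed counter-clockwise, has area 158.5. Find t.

-2

Write out the shoelace sum; only the two edges meeting at A_3 involve t:
2·Area = [(9·15 − t·(-9)) + (t·8 − (-12)·15)] + 36
       = 17·t + 351 = 317
⇒ t = -2.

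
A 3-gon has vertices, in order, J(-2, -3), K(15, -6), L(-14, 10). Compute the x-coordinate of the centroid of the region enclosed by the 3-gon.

-1/3

Apply the shoelace formula. First the cross-terms c_i = x_i·y_{i+1} − x_{i+1}·y_i:
  57, 66, 62  ⇒  2A = 185, A = 92.5.
Then Σ (x_i + x_{i+1})·c_i = -185, so x̄ = -185 / (6·92.5) = -1/3.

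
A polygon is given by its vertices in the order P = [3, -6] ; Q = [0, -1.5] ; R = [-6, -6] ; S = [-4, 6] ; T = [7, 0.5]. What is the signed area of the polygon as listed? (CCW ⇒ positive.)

P→Q: (3)(-1.5) − (0)(-6) = -4.5
Q→R: (0)(-6) − (-6)(-1.5) = -9
R→S: (-6)(6) − (-4)(-6) = -60
S→T: (-4)(0.5) − (7)(6) = -44
T→P: (7)(-6) − (3)(0.5) = -43.5
Σ = -161
Signed area = Σ/2 = -80.5 (negative ⇒ clockwise traversal).

-80.5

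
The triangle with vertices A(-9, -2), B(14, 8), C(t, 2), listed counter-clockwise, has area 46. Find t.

Write out the shoelace sum; only the two edges meeting at C involve t:
2·Area = [(14·2 − t·8) + (t·(-2) − (-9)·2)] + -44
       = -10·t + 2 = 92
⇒ t = -9.

-9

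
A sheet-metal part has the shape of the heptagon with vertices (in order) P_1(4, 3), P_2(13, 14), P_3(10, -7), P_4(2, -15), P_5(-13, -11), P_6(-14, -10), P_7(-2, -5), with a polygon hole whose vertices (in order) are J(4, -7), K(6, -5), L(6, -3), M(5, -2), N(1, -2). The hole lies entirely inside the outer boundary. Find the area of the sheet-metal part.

Outer boundary:
Apply the surveyor's formula: 2A = Σ (x_i·y_{i+1} − x_{i+1}·y_i), indices taken mod 7.
Σ = (17) + (-231) + (-136) + (-217) + (-24) + (50) + (14) = -527
Area = |Σ|/2 = 263.5.
Hole:
Apply the shoelace formula: 2A = Σ (x_i·y_{i+1} − x_{i+1}·y_i), indices taken mod 5.
Cross-terms: 22, 12, 3, -8, 1  ⇒  Σ = 30
Area = |Σ|/2 = 15.
Net area = 263.5 − 15 = 248.5.

248.5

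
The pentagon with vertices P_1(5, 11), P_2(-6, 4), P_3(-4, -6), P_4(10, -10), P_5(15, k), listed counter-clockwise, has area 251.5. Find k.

Write out the shoelace sum; only the two edges meeting at P_5 involve k:
2·Area = [(10·k − 15·(-10)) + (15·11 − 5·k)] + 238
       = 5·k + 553 = 503
⇒ k = -10.

-10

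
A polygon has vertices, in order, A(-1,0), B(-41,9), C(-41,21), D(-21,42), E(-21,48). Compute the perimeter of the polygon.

|AB| = √((-40)² + (9)²) = √1681 = 41
|BC| = √((0)² + (12)²) = √144 = 12
|CD| = √((20)² + (21)²) = √841 = 29
|DE| = √((0)² + (6)²) = √36 = 6
|EA| = √((20)² + (-48)²) = √2704 = 52
Perimeter = 41 + 12 + 29 + 6 + 52 = 140.

140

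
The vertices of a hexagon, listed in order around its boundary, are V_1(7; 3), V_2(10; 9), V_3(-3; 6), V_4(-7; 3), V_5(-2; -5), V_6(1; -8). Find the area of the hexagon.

137

Apply the shoelace (surveyor's) formula: 2A = Σ (x_i·y_{i+1} − x_{i+1}·y_i), indices taken mod 6.
Σ = (33) + (87) + (33) + (41) + (21) + (59) = 274
Area = |Σ|/2 = 137.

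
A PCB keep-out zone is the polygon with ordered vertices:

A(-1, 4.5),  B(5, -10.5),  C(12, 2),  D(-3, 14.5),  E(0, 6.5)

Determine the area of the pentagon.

Apply the shoelace (surveyor's) formula: 2A = Σ (x_i·y_{i+1} − x_{i+1}·y_i), indices taken mod 5.
Cross-terms: -12, 136, 180, -19.5, 6.5  ⇒  Σ = 291
Area = |Σ|/2 = 145.5.

145.5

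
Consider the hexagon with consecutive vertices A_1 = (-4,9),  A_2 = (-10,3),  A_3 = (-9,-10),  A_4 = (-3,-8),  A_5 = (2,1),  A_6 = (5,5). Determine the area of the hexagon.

165

Apply the shoelace formula: 2A = Σ (x_i·y_{i+1} − x_{i+1}·y_i), indices taken mod 6.
A_1→A_2: (-4)(3) − (-10)(9) = 78
A_2→A_3: (-10)(-10) − (-9)(3) = 127
A_3→A_4: (-9)(-8) − (-3)(-10) = 42
A_4→A_5: (-3)(1) − (2)(-8) = 13
A_5→A_6: (2)(5) − (5)(1) = 5
A_6→A_1: (5)(9) − (-4)(5) = 65
Σ = 330
Area = |Σ|/2 = 165.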